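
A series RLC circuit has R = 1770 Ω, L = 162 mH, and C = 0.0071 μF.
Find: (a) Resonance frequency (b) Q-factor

Step 1 — Resonance condition Im(Z)=0 gives ω₀ = 1/√(LC).
Step 2 — ω₀ = 1/√(0.162·7.1e-09) = 2.949e+04 rad/s.
Step 3 — f₀ = ω₀/(2π) = 4693 Hz.
Step 4 — Series Q: Q = ω₀L/R = 2.949e+04·0.162/1770 = 2.699.

(a) f₀ = 4693 Hz  (b) Q = 2.699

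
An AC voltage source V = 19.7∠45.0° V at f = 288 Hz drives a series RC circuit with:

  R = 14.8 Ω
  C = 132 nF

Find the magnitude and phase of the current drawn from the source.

Step 1 — Angular frequency: ω = 2π·f = 2π·288 = 1810 rad/s.
Step 2 — Component impedances:
  R: Z = R = 14.8 Ω
  C: Z = 1/(jωC) = -j/(ω·C) = 0 - j4187 Ω
Step 3 — Series combination: Z_total = R + C = 14.8 - j4187 Ω = 4187∠-89.8° Ω.
Step 4 — Source phasor: V = 19.7∠45.0° V = 13.93 + j13.93 V.
Step 5 — Ohm's law: I = V / Z_total = (13.93 + j13.93) / (14.8 - j4187) = -0.003316 + j0.003339 A.
Step 6 — Convert to polar: |I| = 0.004706 A, ∠I = 134.8°.

I = 0.004706∠134.8° A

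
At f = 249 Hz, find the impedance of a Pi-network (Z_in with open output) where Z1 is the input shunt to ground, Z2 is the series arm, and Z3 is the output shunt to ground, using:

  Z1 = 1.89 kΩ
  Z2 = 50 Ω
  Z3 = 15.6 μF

Step 1 — Angular frequency: ω = 2π·f = 2π·249 = 1565 rad/s.
Step 2 — Component impedances:
  Z1: Z = R = 1890 Ω
  Z2: Z = R = 50 Ω
  Z3: Z = 1/(jωC) = -j/(ω·C) = 0 - j40.97 Ω
Step 3 — With open output, the series arm Z2 and the output shunt Z3 appear in series to ground: Z2 + Z3 = 50 - j40.97 Ω.
Step 4 — Parallel with input shunt Z1: Z_in = Z1 || (Z2 + Z3) = 49.53 - j38.87 Ω = 62.96∠-38.1° Ω.

Z = 49.53 - j38.87 Ω = 62.96∠-38.1° Ω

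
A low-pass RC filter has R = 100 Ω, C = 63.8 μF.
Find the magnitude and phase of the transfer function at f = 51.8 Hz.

Step 1 — Angular frequency: ω = 2π·51.8 = 325.5 rad/s.
Step 2 — Transfer function: H(jω) = 1/(1 + jωRC).
Step 3 — Denominator: 1 + jωRC = 1 + j·325.5·100·6.38e-05 = 1 + j2.076.
Step 4 — H = 0.1883 - j0.3909.
Step 5 — Magnitude: |H| = 0.4339 (-7.3 dB); phase: φ = -64.3°.

|H| = 0.4339 (-7.3 dB), φ = -64.3°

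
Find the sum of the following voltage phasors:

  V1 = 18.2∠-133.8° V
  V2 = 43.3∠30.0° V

Step 1 — Convert each phasor to rectangular form:
  V1 = 18.2·(cos(-133.8°) + j·sin(-133.8°)) = -12.6 - j13.14 V
  V2 = 43.3·(cos(30.0°) + j·sin(30.0°)) = 37.5 + j21.65 V
Step 2 — Sum components: V_total = 24.9 + j8.514 V.
Step 3 — Convert to polar: |V_total| = 26.32 V, ∠V_total = 18.9°.

V_total = 26.32∠18.9° V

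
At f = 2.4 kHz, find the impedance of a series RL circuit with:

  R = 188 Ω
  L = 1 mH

Step 1 — Angular frequency: ω = 2π·f = 2π·2400 = 1.508e+04 rad/s.
Step 2 — Component impedances:
  R: Z = R = 188 Ω
  L: Z = jωL = j·1.508e+04·0.001 = 0 + j15.08 Ω
Step 3 — Series combination: Z_total = R + L = 188 + j15.08 Ω = 188.6∠4.6° Ω.

Z = 188 + j15.08 Ω = 188.6∠4.6° Ω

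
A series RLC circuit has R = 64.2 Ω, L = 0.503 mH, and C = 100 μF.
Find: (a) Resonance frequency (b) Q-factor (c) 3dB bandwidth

Step 1 — Resonance: ω₀ = 1/√(LC) = 1/√(0.000503·0.0001) = 4459 rad/s.
Step 2 — f₀ = ω₀/(2π) = 709.6 Hz.
Step 3 — Series Q: Q = ω₀L/R = 4459·0.000503/64.2 = 0.03493.
Step 4 — Bandwidth: Δω = ω₀/Q = 1.276e+05 rad/s; BW = Δω/(2π) = 2.031e+04 Hz.

(a) f₀ = 709.6 Hz  (b) Q = 0.03493  (c) BW = 2.031e+04 Hz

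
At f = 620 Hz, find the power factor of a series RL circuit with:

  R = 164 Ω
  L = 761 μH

Step 1 — Angular frequency: ω = 2π·f = 2π·620 = 3896 rad/s.
Step 2 — Component impedances:
  R: Z = R = 164 Ω
  L: Z = jωL = j·3896·0.000761 = 0 + j2.965 Ω
Step 3 — Series combination: Z_total = R + L = 164 + j2.965 Ω = 164∠1.0° Ω.
Step 4 — Power factor: PF = cos(φ) = Re(Z)/|Z| = 164/164.03 = 0.9998.
Step 5 — Type: Im(Z) = 2.965 ⇒ lagging (phase φ = 1.0°).

PF = 0.9998 (lagging, φ = 1.0°)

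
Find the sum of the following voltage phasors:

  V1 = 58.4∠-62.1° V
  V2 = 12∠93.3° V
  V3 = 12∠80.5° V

Step 1 — Convert each phasor to rectangular form:
  V1 = 58.4·(cos(-62.1°) + j·sin(-62.1°)) = 27.33 - j51.61 V
  V2 = 12·(cos(93.3°) + j·sin(93.3°)) = -0.6908 + j11.98 V
  V3 = 12·(cos(80.5°) + j·sin(80.5°)) = 1.981 + j11.84 V
Step 2 — Sum components: V_total = 28.62 - j27.8 V.
Step 3 — Convert to polar: |V_total| = 39.89 V, ∠V_total = -44.2°.

V_total = 39.89∠-44.2° V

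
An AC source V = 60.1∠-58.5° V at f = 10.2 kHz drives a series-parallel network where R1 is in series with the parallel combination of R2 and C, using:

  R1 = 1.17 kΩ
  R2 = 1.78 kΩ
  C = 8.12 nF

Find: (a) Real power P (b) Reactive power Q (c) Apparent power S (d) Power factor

Step 1 — Angular frequency: ω = 2π·f = 2π·1.02e+04 = 6.409e+04 rad/s.
Step 2 — Component impedances:
  R1: Z = R = 1170 Ω
  R2: Z = R = 1780 Ω
  C: Z = 1/(jωC) = -j/(ω·C) = 0 - j1922 Ω
Step 3 — Parallel branch: R2 || C = 1/(1/R2 + 1/C) = 958 - j887.4 Ω.
Step 4 — Series with R1: Z_total = R1 + (R2 || C) = 2128 - j887.4 Ω = 2306∠-22.6° Ω.
Step 5 — Source phasor: V = 60.1∠-58.5° V = 31.4 - j51.24 V.
Step 6 — Current: I = V / Z = 0.02113 - j0.01527 A = 0.02607∠-35.9° A.
Step 7 — Complex power: S = V·I* = 1.446 - j0.603 VA.
Step 8 — Real power: P = Re(S) = 1.446 W.
Step 9 — Reactive power: Q = Im(S) = -0.603 VAR.
Step 10 — Apparent power: |S| = 1.567 VA.
Step 11 — Power factor: PF = P/|S| = 0.923 (leading).

(a) P = 1.446 W  (b) Q = -0.603 VAR  (c) S = 1.567 VA  (d) PF = 0.923 (leading)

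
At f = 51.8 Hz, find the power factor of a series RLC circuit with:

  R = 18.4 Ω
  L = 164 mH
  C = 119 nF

Step 1 — Angular frequency: ω = 2π·f = 2π·51.8 = 325.5 rad/s.
Step 2 — Component impedances:
  R: Z = R = 18.4 Ω
  L: Z = jωL = j·325.5·0.164 = 0 + j53.38 Ω
  C: Z = 1/(jωC) = -j/(ω·C) = 0 - j2.582e+04 Ω
Step 3 — Series combination: Z_total = R + L + C = 18.4 - j2.577e+04 Ω = 2.577e+04∠-90.0° Ω.
Step 4 — Power factor: PF = cos(φ) = Re(Z)/|Z| = 18.4/25766 = 0.0007141.
Step 5 — Type: Im(Z) = -2.577e+04 ⇒ leading (phase φ = -90.0°).

PF = 0.0007141 (leading, φ = -90.0°)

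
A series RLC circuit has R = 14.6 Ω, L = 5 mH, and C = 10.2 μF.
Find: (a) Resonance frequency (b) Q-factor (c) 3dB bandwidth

Step 1 — Resonance: ω₀ = 1/√(LC) = 1/√(0.005·1.02e-05) = 4428 rad/s.
Step 2 — f₀ = ω₀/(2π) = 704.7 Hz.
Step 3 — Series Q: Q = ω₀L/R = 4428·0.005/14.6 = 1.516.
Step 4 — Bandwidth: Δω = ω₀/Q = 2920 rad/s; BW = Δω/(2π) = 464.7 Hz.

(a) f₀ = 704.7 Hz  (b) Q = 1.516  (c) BW = 464.7 Hz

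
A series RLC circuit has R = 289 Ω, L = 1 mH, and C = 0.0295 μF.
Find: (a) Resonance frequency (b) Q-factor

Step 1 — Resonance condition Im(Z)=0 gives ω₀ = 1/√(LC).
Step 2 — ω₀ = 1/√(0.001·2.95e-08) = 1.841e+05 rad/s.
Step 3 — f₀ = ω₀/(2π) = 2.93e+04 Hz.
Step 4 — Series Q: Q = ω₀L/R = 1.841e+05·0.001/289 = 0.6371.

(a) f₀ = 2.93e+04 Hz  (b) Q = 0.6371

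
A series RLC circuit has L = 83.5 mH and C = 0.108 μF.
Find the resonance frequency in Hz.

Step 1 — Resonance condition Im(Z)=0 gives ω₀ = 1/√(LC).
Step 2 — ω₀ = 1/√(0.0835·1.08e-07) = 1.053e+04 rad/s.
Step 3 — f₀ = ω₀/(2π) = 1676 Hz.

f₀ = 1676 Hz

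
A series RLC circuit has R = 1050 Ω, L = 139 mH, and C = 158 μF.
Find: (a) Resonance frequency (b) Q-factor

Step 1 — Resonance condition Im(Z)=0 gives ω₀ = 1/√(LC).
Step 2 — ω₀ = 1/√(0.139·0.000158) = 213.4 rad/s.
Step 3 — f₀ = ω₀/(2π) = 33.96 Hz.
Step 4 — Series Q: Q = ω₀L/R = 213.4·0.139/1050 = 0.02825.

(a) f₀ = 33.96 Hz  (b) Q = 0.02825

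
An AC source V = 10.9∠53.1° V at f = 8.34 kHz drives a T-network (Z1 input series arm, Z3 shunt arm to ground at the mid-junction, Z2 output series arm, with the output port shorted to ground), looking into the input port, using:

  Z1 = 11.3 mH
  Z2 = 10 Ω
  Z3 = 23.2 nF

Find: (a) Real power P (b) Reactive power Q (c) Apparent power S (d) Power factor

Step 1 — Angular frequency: ω = 2π·f = 2π·8340 = 5.24e+04 rad/s.
Step 2 — Component impedances:
  Z1: Z = jωL = j·5.24e+04·0.0113 = 0 + j592.1 Ω
  Z2: Z = R = 10 Ω
  Z3: Z = 1/(jωC) = -j/(ω·C) = 0 - j822.6 Ω
Step 3 — With the output port shorted to ground, the output series arm Z2 runs from the junction to ground; the shunt arm Z3 also runs from the junction to ground. They appear in parallel: Z3 || Z2 = 9.999 - j0.1216 Ω.
Step 4 — Series with input arm Z1: Z_in = Z1 + (Z3 || Z2) = 9.999 + j592 Ω = 592.1∠89.0° Ω.
Step 5 — Source phasor: V = 10.9∠53.1° V = 6.545 + j8.717 V.
Step 6 — Current: I = V / Z = 0.01491 - j0.0108 A = 0.01841∠-35.9° A.
Step 7 — Complex power: S = V·I* = 0.003388 + j0.2006 VA.
Step 8 — Real power: P = Re(S) = 0.003388 W.
Step 9 — Reactive power: Q = Im(S) = 0.2006 VAR.
Step 10 — Apparent power: |S| = 0.2007 VA.
Step 11 — Power factor: PF = P/|S| = 0.01689 (lagging).

(a) P = 0.003388 W  (b) Q = 0.2006 VAR  (c) S = 0.2007 VA  (d) PF = 0.01689 (lagging)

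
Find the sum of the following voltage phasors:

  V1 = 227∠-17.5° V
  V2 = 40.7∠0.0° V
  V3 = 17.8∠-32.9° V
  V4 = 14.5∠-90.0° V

Step 1 — Convert each phasor to rectangular form:
  V1 = 227·(cos(-17.5°) + j·sin(-17.5°)) = 216.5 - j68.26 V
  V2 = 40.7·(cos(0.0°) + j·sin(0.0°)) = 40.7 V
  V3 = 17.8·(cos(-32.9°) + j·sin(-32.9°)) = 14.95 - j9.669 V
  V4 = 14.5·(cos(-90.0°) + j·sin(-90.0°)) = 0 - j14.5 V
Step 2 — Sum components: V_total = 272.1 - j92.43 V.
Step 3 — Convert to polar: |V_total| = 287.4 V, ∠V_total = -18.8°.

V_total = 287.4∠-18.8° V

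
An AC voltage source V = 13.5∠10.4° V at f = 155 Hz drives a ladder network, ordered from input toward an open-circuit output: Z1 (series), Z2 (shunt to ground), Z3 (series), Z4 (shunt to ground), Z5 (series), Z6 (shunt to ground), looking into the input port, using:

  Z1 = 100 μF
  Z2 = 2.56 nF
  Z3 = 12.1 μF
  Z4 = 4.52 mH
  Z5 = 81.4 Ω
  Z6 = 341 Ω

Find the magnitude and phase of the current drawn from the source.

Step 1 — Angular frequency: ω = 2π·f = 2π·155 = 973.9 rad/s.
Step 2 — Component impedances:
  Z1: Z = 1/(jωC) = -j/(ω·C) = 0 - j10.27 Ω
  Z2: Z = 1/(jωC) = -j/(ω·C) = 0 - j4.011e+05 Ω
  Z3: Z = 1/(jωC) = -j/(ω·C) = 0 - j84.86 Ω
  Z4: Z = jωL = j·973.9·0.00452 = 0 + j4.402 Ω
  Z5: Z = R = 81.4 Ω
  Z6: Z = R = 341 Ω
Step 3 — Ladder network (open output): work backward from the far end, alternating series and parallel combinations. Z_in = 0.04585 - j90.71 Ω = 90.71∠-90.0° Ω.
Step 4 — Source phasor: V = 13.5∠10.4° V = 13.28 + j2.437 V.
Step 5 — Ohm's law: I = V / Z_total = (13.28 + j2.437) / (0.04585 - j90.71) = -0.02679 + j0.1464 A.
Step 6 — Convert to polar: |I| = 0.1488 A, ∠I = 100.4°.

I = 0.1488∠100.4° A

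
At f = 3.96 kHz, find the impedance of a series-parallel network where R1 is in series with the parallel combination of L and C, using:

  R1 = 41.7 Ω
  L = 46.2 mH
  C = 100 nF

Step 1 — Angular frequency: ω = 2π·f = 2π·3960 = 2.488e+04 rad/s.
Step 2 — Component impedances:
  R1: Z = R = 41.7 Ω
  L: Z = jωL = j·2.488e+04·0.0462 = 0 + j1150 Ω
  C: Z = 1/(jωC) = -j/(ω·C) = 0 - j401.9 Ω
Step 3 — Parallel branch: L || C = 1/(1/L + 1/C) = 0 - j618 Ω.
Step 4 — Series with R1: Z_total = R1 + (L || C) = 41.7 - j618 Ω = 619.4∠-86.1° Ω.

Z = 41.7 - j618 Ω = 619.4∠-86.1° Ω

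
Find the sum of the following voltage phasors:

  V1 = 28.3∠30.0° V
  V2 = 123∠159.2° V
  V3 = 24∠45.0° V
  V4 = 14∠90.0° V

Step 1 — Convert each phasor to rectangular form:
  V1 = 28.3·(cos(30.0°) + j·sin(30.0°)) = 24.51 + j14.15 V
  V2 = 123·(cos(159.2°) + j·sin(159.2°)) = -115 + j43.68 V
  V3 = 24·(cos(45.0°) + j·sin(45.0°)) = 16.97 + j16.97 V
  V4 = 14·(cos(90.0°) + j·sin(90.0°)) = 0 + j14 V
Step 2 — Sum components: V_total = -73.5 + j88.8 V.
Step 3 — Convert to polar: |V_total| = 115.3 V, ∠V_total = 129.6°.

V_total = 115.3∠129.6° V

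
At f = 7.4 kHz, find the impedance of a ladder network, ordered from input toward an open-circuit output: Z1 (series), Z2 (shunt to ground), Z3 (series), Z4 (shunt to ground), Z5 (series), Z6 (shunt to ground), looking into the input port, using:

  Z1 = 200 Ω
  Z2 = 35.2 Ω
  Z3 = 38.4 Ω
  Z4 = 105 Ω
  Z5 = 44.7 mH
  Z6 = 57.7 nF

Step 1 — Angular frequency: ω = 2π·f = 2π·7400 = 4.65e+04 rad/s.
Step 2 — Component impedances:
  Z1: Z = R = 200 Ω
  Z2: Z = R = 35.2 Ω
  Z3: Z = R = 38.4 Ω
  Z4: Z = R = 105 Ω
  Z5: Z = jωL = j·4.65e+04·0.0447 = 0 + j2078 Ω
  Z6: Z = 1/(jωC) = -j/(ω·C) = 0 - j372.7 Ω
Step 3 — Ladder network (open output): work backward from the far end, alternating series and parallel combinations. Z_in = 228.3 + j0.2509 Ω = 228.3∠0.1° Ω.

Z = 228.3 + j0.2509 Ω = 228.3∠0.1° Ω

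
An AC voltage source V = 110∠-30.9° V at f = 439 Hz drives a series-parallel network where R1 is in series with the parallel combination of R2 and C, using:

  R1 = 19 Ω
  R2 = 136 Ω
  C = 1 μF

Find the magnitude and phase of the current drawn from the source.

Step 1 — Angular frequency: ω = 2π·f = 2π·439 = 2758 rad/s.
Step 2 — Component impedances:
  R1: Z = R = 19 Ω
  R2: Z = R = 136 Ω
  C: Z = 1/(jωC) = -j/(ω·C) = 0 - j362.5 Ω
Step 3 — Parallel branch: R2 || C = 1/(1/R2 + 1/C) = 119.2 - j44.72 Ω.
Step 4 — Series with R1: Z_total = R1 + (R2 || C) = 138.2 - j44.72 Ω = 145.3∠-17.9° Ω.
Step 5 — Source phasor: V = 110∠-30.9° V = 94.39 - j56.49 V.
Step 6 — Ohm's law: I = V / Z_total = (94.39 - j56.49) / (138.2 - j44.72) = 0.7379 - j0.1699 A.
Step 7 — Convert to polar: |I| = 0.7572 A, ∠I = -13.0°.

I = 0.7572∠-13.0° A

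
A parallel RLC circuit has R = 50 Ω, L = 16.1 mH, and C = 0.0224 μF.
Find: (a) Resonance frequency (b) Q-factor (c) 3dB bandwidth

Step 1 — Resonance: ω₀ = 1/√(LC) = 1/√(0.0161·2.24e-08) = 5.266e+04 rad/s.
Step 2 — f₀ = ω₀/(2π) = 8381 Hz.
Step 3 — Parallel Q: Q = R/(ω₀L) = 50/(5.266e+04·0.0161) = 0.05898.
Step 4 — Bandwidth: Δω = ω₀/Q = 8.929e+05 rad/s; BW = Δω/(2π) = 1.421e+05 Hz.

(a) f₀ = 8381 Hz  (b) Q = 0.05898  (c) BW = 1.421e+05 Hz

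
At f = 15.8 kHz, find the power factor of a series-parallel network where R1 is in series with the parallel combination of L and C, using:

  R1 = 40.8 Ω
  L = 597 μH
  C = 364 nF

Step 1 — Angular frequency: ω = 2π·f = 2π·1.58e+04 = 9.927e+04 rad/s.
Step 2 — Component impedances:
  R1: Z = R = 40.8 Ω
  L: Z = jωL = j·9.927e+04·0.000597 = 0 + j59.27 Ω
  C: Z = 1/(jωC) = -j/(ω·C) = 0 - j27.67 Ω
Step 3 — Parallel branch: L || C = 1/(1/L + 1/C) = 0 - j51.91 Ω.
Step 4 — Series with R1: Z_total = R1 + (L || C) = 40.8 - j51.91 Ω = 66.03∠-51.8° Ω.
Step 5 — Power factor: PF = cos(φ) = Re(Z)/|Z| = 40.8/66.03 = 0.6179.
Step 6 — Type: Im(Z) = -51.91 ⇒ leading (phase φ = -51.8°).

PF = 0.6179 (leading, φ = -51.8°)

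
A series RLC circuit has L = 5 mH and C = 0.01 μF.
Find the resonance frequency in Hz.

Step 1 — Resonance condition Im(Z)=0 gives ω₀ = 1/√(LC).
Step 2 — ω₀ = 1/√(0.005·1e-08) = 1.414e+05 rad/s.
Step 3 — f₀ = ω₀/(2π) = 2.251e+04 Hz.

f₀ = 2.251e+04 Hz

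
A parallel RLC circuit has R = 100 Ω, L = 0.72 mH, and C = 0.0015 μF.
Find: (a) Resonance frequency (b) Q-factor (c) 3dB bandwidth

Step 1 — Resonance: ω₀ = 1/√(LC) = 1/√(0.00072·1.5e-09) = 9.623e+05 rad/s.
Step 2 — f₀ = ω₀/(2π) = 1.531e+05 Hz.
Step 3 — Parallel Q: Q = R/(ω₀L) = 100/(9.623e+05·0.00072) = 0.1443.
Step 4 — Bandwidth: Δω = ω₀/Q = 6.667e+06 rad/s; BW = Δω/(2π) = 1.061e+06 Hz.

(a) f₀ = 1.531e+05 Hz  (b) Q = 0.1443  (c) BW = 1.061e+06 Hz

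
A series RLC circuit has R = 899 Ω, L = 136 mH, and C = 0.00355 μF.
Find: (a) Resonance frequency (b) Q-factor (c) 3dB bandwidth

Step 1 — Resonance condition Im(Z)=0 gives ω₀ = 1/√(LC).
Step 2 — ω₀ = 1/√(0.136·3.55e-09) = 4.551e+04 rad/s.
Step 3 — f₀ = ω₀/(2π) = 7243 Hz.
Step 4 — Series Q: Q = ω₀L/R = 4.551e+04·0.136/899 = 6.885.
Step 5 — 3dB bandwidth: Δω = ω₀/Q = 6610 rad/s; BW = Δω/(2π) = 1052 Hz.

(a) f₀ = 7243 Hz  (b) Q = 6.885  (c) BW = 1052 Hz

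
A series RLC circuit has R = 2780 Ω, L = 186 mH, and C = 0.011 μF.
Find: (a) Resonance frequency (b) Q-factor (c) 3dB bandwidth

Step 1 — Resonance: ω₀ = 1/√(LC) = 1/√(0.186·1.1e-08) = 2.211e+04 rad/s.
Step 2 — f₀ = ω₀/(2π) = 3519 Hz.
Step 3 — Series Q: Q = ω₀L/R = 2.211e+04·0.186/2780 = 1.479.
Step 4 — Bandwidth: Δω = ω₀/Q = 1.495e+04 rad/s; BW = Δω/(2π) = 2379 Hz.

(a) f₀ = 3519 Hz  (b) Q = 1.479  (c) BW = 2379 Hz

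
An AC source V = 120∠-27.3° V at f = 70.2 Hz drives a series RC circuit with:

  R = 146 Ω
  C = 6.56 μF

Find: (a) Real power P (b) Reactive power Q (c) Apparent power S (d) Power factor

Step 1 — Angular frequency: ω = 2π·f = 2π·70.2 = 441.1 rad/s.
Step 2 — Component impedances:
  R: Z = R = 146 Ω
  C: Z = 1/(jωC) = -j/(ω·C) = 0 - j345.6 Ω
Step 3 — Series combination: Z_total = R + C = 146 - j345.6 Ω = 375.2∠-67.1° Ω.
Step 4 — Source phasor: V = 120∠-27.3° V = 106.6 - j55.04 V.
Step 5 — Current: I = V / Z = 0.2457 + j0.2047 A = 0.3198∠39.8° A.
Step 6 — Complex power: S = V·I* = 14.94 - j35.36 VA.
Step 7 — Real power: P = Re(S) = 14.94 W.
Step 8 — Reactive power: Q = Im(S) = -35.36 VAR.
Step 9 — Apparent power: |S| = 38.38 VA.
Step 10 — Power factor: PF = P/|S| = 0.3891 (leading).

(a) P = 14.94 W  (b) Q = -35.36 VAR  (c) S = 38.38 VA  (d) PF = 0.3891 (leading)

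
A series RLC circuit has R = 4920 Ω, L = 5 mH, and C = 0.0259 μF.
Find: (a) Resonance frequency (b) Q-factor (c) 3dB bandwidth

Step 1 — Resonance: ω₀ = 1/√(LC) = 1/√(0.005·2.59e-08) = 8.787e+04 rad/s.
Step 2 — f₀ = ω₀/(2π) = 1.399e+04 Hz.
Step 3 — Series Q: Q = ω₀L/R = 8.787e+04·0.005/4920 = 0.0893.
Step 4 — Bandwidth: Δω = ω₀/Q = 9.84e+05 rad/s; BW = Δω/(2π) = 1.566e+05 Hz.

(a) f₀ = 1.399e+04 Hz  (b) Q = 0.0893  (c) BW = 1.566e+05 Hz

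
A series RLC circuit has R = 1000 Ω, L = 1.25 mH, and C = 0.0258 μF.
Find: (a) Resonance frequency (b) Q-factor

Step 1 — Resonance condition Im(Z)=0 gives ω₀ = 1/√(LC).
Step 2 — ω₀ = 1/√(0.00125·2.58e-08) = 1.761e+05 rad/s.
Step 3 — f₀ = ω₀/(2π) = 2.803e+04 Hz.
Step 4 — Series Q: Q = ω₀L/R = 1.761e+05·0.00125/1000 = 0.2201.

(a) f₀ = 2.803e+04 Hz  (b) Q = 0.2201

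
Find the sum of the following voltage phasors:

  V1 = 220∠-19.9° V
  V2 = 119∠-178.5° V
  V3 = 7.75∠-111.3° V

Step 1 — Convert each phasor to rectangular form:
  V1 = 220·(cos(-19.9°) + j·sin(-19.9°)) = 206.9 - j74.88 V
  V2 = 119·(cos(-178.5°) + j·sin(-178.5°)) = -119 - j3.115 V
  V3 = 7.75·(cos(-111.3°) + j·sin(-111.3°)) = -2.815 - j7.221 V
Step 2 — Sum components: V_total = 85.09 - j85.22 V.
Step 3 — Convert to polar: |V_total| = 120.4 V, ∠V_total = -45.0°.

V_total = 120.4∠-45.0° V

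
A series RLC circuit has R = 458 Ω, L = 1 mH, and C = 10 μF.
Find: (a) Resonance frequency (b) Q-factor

Step 1 — Resonance condition Im(Z)=0 gives ω₀ = 1/√(LC).
Step 2 — ω₀ = 1/√(0.001·1e-05) = 1e+04 rad/s.
Step 3 — f₀ = ω₀/(2π) = 1592 Hz.
Step 4 — Series Q: Q = ω₀L/R = 1e+04·0.001/458 = 0.02183.

(a) f₀ = 1592 Hz  (b) Q = 0.02183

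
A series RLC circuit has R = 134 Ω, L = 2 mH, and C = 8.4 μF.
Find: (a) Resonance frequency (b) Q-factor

Step 1 — Resonance condition Im(Z)=0 gives ω₀ = 1/√(LC).
Step 2 — ω₀ = 1/√(0.002·8.4e-06) = 7715 rad/s.
Step 3 — f₀ = ω₀/(2π) = 1228 Hz.
Step 4 — Series Q: Q = ω₀L/R = 7715·0.002/134 = 0.1152.

(a) f₀ = 1228 Hz  (b) Q = 0.1152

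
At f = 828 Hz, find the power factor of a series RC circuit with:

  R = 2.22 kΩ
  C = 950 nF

Step 1 — Angular frequency: ω = 2π·f = 2π·828 = 5202 rad/s.
Step 2 — Component impedances:
  R: Z = R = 2220 Ω
  C: Z = 1/(jωC) = -j/(ω·C) = 0 - j202.3 Ω
Step 3 — Series combination: Z_total = R + C = 2220 - j202.3 Ω = 2229∠-5.2° Ω.
Step 4 — Power factor: PF = cos(φ) = Re(Z)/|Z| = 2220/2229.2 = 0.9959.
Step 5 — Type: Im(Z) = -202.3 ⇒ leading (phase φ = -5.2°).

PF = 0.9959 (leading, φ = -5.2°)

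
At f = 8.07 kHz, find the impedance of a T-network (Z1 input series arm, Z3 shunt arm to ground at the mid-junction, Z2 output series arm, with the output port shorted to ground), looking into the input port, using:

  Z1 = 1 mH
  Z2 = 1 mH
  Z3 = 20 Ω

Step 1 — Angular frequency: ω = 2π·f = 2π·8070 = 5.071e+04 rad/s.
Step 2 — Component impedances:
  Z1: Z = jωL = j·5.071e+04·0.001 = 0 + j50.71 Ω
  Z2: Z = jωL = j·5.071e+04·0.001 = 0 + j50.71 Ω
  Z3: Z = R = 20 Ω
Step 3 — With the output port shorted to ground, the output series arm Z2 runs from the junction to ground; the shunt arm Z3 also runs from the junction to ground. They appear in parallel: Z3 || Z2 = 17.31 + j6.827 Ω.
Step 4 — Series with input arm Z1: Z_in = Z1 + (Z3 || Z2) = 17.31 + j57.53 Ω = 60.08∠73.3° Ω.

Z = 17.31 + j57.53 Ω = 60.08∠73.3° Ω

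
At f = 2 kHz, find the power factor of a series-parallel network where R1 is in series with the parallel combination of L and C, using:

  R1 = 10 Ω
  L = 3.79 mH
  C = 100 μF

Step 1 — Angular frequency: ω = 2π·f = 2π·2000 = 1.257e+04 rad/s.
Step 2 — Component impedances:
  R1: Z = R = 10 Ω
  L: Z = jωL = j·1.257e+04·0.00379 = 0 + j47.63 Ω
  C: Z = 1/(jωC) = -j/(ω·C) = 0 - j0.7958 Ω
Step 3 — Parallel branch: L || C = 1/(1/L + 1/C) = 0 - j0.8093 Ω.
Step 4 — Series with R1: Z_total = R1 + (L || C) = 10 - j0.8093 Ω = 10.03∠-4.6° Ω.
Step 5 — Power factor: PF = cos(φ) = Re(Z)/|Z| = 10/10.033 = 0.9967.
Step 6 — Type: Im(Z) = -0.8093 ⇒ leading (phase φ = -4.6°).

PF = 0.9967 (leading, φ = -4.6°)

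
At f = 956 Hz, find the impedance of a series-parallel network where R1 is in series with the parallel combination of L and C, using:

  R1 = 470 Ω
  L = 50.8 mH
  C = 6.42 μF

Step 1 — Angular frequency: ω = 2π·f = 2π·956 = 6007 rad/s.
Step 2 — Component impedances:
  R1: Z = R = 470 Ω
  L: Z = jωL = j·6007·0.0508 = 0 + j305.1 Ω
  C: Z = 1/(jωC) = -j/(ω·C) = 0 - j25.93 Ω
Step 3 — Parallel branch: L || C = 1/(1/L + 1/C) = 0 - j28.34 Ω.
Step 4 — Series with R1: Z_total = R1 + (L || C) = 470 - j28.34 Ω = 470.9∠-3.5° Ω.

Z = 470 - j28.34 Ω = 470.9∠-3.5° Ω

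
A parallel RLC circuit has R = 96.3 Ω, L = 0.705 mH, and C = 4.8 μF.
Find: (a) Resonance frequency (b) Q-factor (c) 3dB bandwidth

Step 1 — Resonance: ω₀ = 1/√(LC) = 1/√(0.000705·4.8e-06) = 1.719e+04 rad/s.
Step 2 — f₀ = ω₀/(2π) = 2736 Hz.
Step 3 — Parallel Q: Q = R/(ω₀L) = 96.3/(1.719e+04·0.000705) = 7.946.
Step 4 — Bandwidth: Δω = ω₀/Q = 2163 rad/s; BW = Δω/(2π) = 344.3 Hz.

(a) f₀ = 2736 Hz  (b) Q = 7.946  (c) BW = 344.3 Hz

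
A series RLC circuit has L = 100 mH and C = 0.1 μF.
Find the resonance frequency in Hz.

Step 1 — Resonance condition Im(Z)=0 gives ω₀ = 1/√(LC).
Step 2 — ω₀ = 1/√(0.1·1e-07) = 1e+04 rad/s.
Step 3 — f₀ = ω₀/(2π) = 1592 Hz.

f₀ = 1592 Hz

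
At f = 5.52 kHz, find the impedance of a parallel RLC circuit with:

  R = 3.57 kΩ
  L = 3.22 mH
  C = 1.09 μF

Step 1 — Angular frequency: ω = 2π·f = 2π·5520 = 3.468e+04 rad/s.
Step 2 — Component impedances:
  R: Z = R = 3570 Ω
  L: Z = jωL = j·3.468e+04·0.00322 = 0 + j111.7 Ω
  C: Z = 1/(jωC) = -j/(ω·C) = 0 - j26.45 Ω
Step 3 — Parallel combination: 1/Z_total = 1/R + 1/L + 1/C; Z_total = 0.3365 - j34.66 Ω = 34.66∠-89.4° Ω.

Z = 0.3365 - j34.66 Ω = 34.66∠-89.4° Ω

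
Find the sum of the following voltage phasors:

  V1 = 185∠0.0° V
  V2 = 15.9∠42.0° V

Step 1 — Convert each phasor to rectangular form:
  V1 = 185·(cos(0.0°) + j·sin(0.0°)) = 185 V
  V2 = 15.9·(cos(42.0°) + j·sin(42.0°)) = 11.82 + j10.64 V
Step 2 — Sum components: V_total = 196.8 + j10.64 V.
Step 3 — Convert to polar: |V_total| = 197.1 V, ∠V_total = 3.1°.

V_total = 197.1∠3.1° V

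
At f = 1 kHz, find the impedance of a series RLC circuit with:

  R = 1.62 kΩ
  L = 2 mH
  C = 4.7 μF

Step 1 — Angular frequency: ω = 2π·f = 2π·1000 = 6283 rad/s.
Step 2 — Component impedances:
  R: Z = R = 1620 Ω
  L: Z = jωL = j·6283·0.002 = 0 + j12.57 Ω
  C: Z = 1/(jωC) = -j/(ω·C) = 0 - j33.86 Ω
Step 3 — Series combination: Z_total = R + L + C = 1620 - j21.3 Ω = 1620∠-0.8° Ω.

Z = 1620 - j21.3 Ω = 1620∠-0.8° Ω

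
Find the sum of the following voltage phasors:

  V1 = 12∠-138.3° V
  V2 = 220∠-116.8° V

Step 1 — Convert each phasor to rectangular form:
  V1 = 12·(cos(-138.3°) + j·sin(-138.3°)) = -8.96 - j7.983 V
  V2 = 220·(cos(-116.8°) + j·sin(-116.8°)) = -99.19 - j196.4 V
Step 2 — Sum components: V_total = -108.2 - j204.4 V.
Step 3 — Convert to polar: |V_total| = 231.2 V, ∠V_total = -117.9°.

V_total = 231.2∠-117.9° V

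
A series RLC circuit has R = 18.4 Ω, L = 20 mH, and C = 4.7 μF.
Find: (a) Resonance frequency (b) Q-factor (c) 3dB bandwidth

Step 1 — Resonance condition Im(Z)=0 gives ω₀ = 1/√(LC).
Step 2 — ω₀ = 1/√(0.02·4.7e-06) = 3262 rad/s.
Step 3 — f₀ = ω₀/(2π) = 519.1 Hz.
Step 4 — Series Q: Q = ω₀L/R = 3262·0.02/18.4 = 3.545.
Step 5 — 3dB bandwidth: Δω = ω₀/Q = 920 rad/s; BW = Δω/(2π) = 146.4 Hz.

(a) f₀ = 519.1 Hz  (b) Q = 3.545  (c) BW = 146.4 Hz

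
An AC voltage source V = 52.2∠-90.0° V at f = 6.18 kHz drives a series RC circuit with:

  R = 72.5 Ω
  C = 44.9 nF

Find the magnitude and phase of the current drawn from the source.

Step 1 — Angular frequency: ω = 2π·f = 2π·6180 = 3.883e+04 rad/s.
Step 2 — Component impedances:
  R: Z = R = 72.5 Ω
  C: Z = 1/(jωC) = -j/(ω·C) = 0 - j573.6 Ω
Step 3 — Series combination: Z_total = R + C = 72.5 - j573.6 Ω = 578.1∠-82.8° Ω.
Step 4 — Source phasor: V = 52.2∠-90.0° V = 0 - j52.2 V.
Step 5 — Ohm's law: I = V / Z_total = (0 - j52.2) / (72.5 - j573.6) = 0.08958 - j0.01132 A.
Step 6 — Convert to polar: |I| = 0.09029 A, ∠I = -7.2°.

I = 0.09029∠-7.2° A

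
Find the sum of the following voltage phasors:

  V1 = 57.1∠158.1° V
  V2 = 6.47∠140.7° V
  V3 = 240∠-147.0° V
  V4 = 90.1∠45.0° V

Step 1 — Convert each phasor to rectangular form:
  V1 = 57.1·(cos(158.1°) + j·sin(158.1°)) = -52.98 + j21.3 V
  V2 = 6.47·(cos(140.7°) + j·sin(140.7°)) = -5.007 + j4.098 V
  V3 = 240·(cos(-147.0°) + j·sin(-147.0°)) = -201.3 - j130.7 V
  V4 = 90.1·(cos(45.0°) + j·sin(45.0°)) = 63.71 + j63.71 V
Step 2 — Sum components: V_total = -195.6 - j41.61 V.
Step 3 — Convert to polar: |V_total| = 199.9 V, ∠V_total = -168.0°.

V_total = 199.9∠-168.0° V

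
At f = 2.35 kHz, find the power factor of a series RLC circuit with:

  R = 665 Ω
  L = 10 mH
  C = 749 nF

Step 1 — Angular frequency: ω = 2π·f = 2π·2350 = 1.477e+04 rad/s.
Step 2 — Component impedances:
  R: Z = R = 665 Ω
  L: Z = jωL = j·1.477e+04·0.01 = 0 + j147.7 Ω
  C: Z = 1/(jωC) = -j/(ω·C) = 0 - j90.42 Ω
Step 3 — Series combination: Z_total = R + L + C = 665 + j57.23 Ω = 667.5∠4.9° Ω.
Step 4 — Power factor: PF = cos(φ) = Re(Z)/|Z| = 665/667.5 = 0.9963.
Step 5 — Type: Im(Z) = 57.23 ⇒ lagging (phase φ = 4.9°).

PF = 0.9963 (lagging, φ = 4.9°)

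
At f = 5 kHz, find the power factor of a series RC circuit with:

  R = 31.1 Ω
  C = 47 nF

Step 1 — Angular frequency: ω = 2π·f = 2π·5000 = 3.142e+04 rad/s.
Step 2 — Component impedances:
  R: Z = R = 31.1 Ω
  C: Z = 1/(jωC) = -j/(ω·C) = 0 - j677.3 Ω
Step 3 — Series combination: Z_total = R + C = 31.1 - j677.3 Ω = 678∠-87.4° Ω.
Step 4 — Power factor: PF = cos(φ) = Re(Z)/|Z| = 31.1/678 = 0.04587.
Step 5 — Type: Im(Z) = -677.3 ⇒ leading (phase φ = -87.4°).

PF = 0.04587 (leading, φ = -87.4°)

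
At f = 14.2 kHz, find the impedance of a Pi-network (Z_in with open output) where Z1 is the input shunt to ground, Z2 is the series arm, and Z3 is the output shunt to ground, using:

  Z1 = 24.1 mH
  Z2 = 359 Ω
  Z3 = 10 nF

Step 1 — Angular frequency: ω = 2π·f = 2π·1.42e+04 = 8.922e+04 rad/s.
Step 2 — Component impedances:
  Z1: Z = jωL = j·8.922e+04·0.0241 = 0 + j2150 Ω
  Z2: Z = R = 359 Ω
  Z3: Z = 1/(jωC) = -j/(ω·C) = 0 - j1121 Ω
Step 3 — With open output, the series arm Z2 and the output shunt Z3 appear in series to ground: Z2 + Z3 = 359 - j1121 Ω.
Step 4 — Parallel with input shunt Z1: Z_in = Z1 || (Z2 + Z3) = 1396 - j1854 Ω = 2321∠-53.0° Ω.

Z = 1396 - j1854 Ω = 2321∠-53.0° Ω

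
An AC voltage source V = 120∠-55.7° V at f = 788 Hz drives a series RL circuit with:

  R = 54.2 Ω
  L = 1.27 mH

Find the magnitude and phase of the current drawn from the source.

Step 1 — Angular frequency: ω = 2π·f = 2π·788 = 4951 rad/s.
Step 2 — Component impedances:
  R: Z = R = 54.2 Ω
  L: Z = jωL = j·4951·0.00127 = 0 + j6.288 Ω
Step 3 — Series combination: Z_total = R + L = 54.2 + j6.288 Ω = 54.56∠6.6° Ω.
Step 4 — Source phasor: V = 120∠-55.7° V = 67.62 - j99.13 V.
Step 5 — Ohm's law: I = V / Z_total = (67.62 - j99.13) / (54.2 + j6.288) = 1.022 - j1.948 A.
Step 6 — Convert to polar: |I| = 2.199 A, ∠I = -62.3°.

I = 2.199∠-62.3° A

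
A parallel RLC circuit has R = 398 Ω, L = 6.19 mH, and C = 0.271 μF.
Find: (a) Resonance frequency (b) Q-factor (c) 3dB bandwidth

Step 1 — Resonance: ω₀ = 1/√(LC) = 1/√(0.00619·2.71e-07) = 2.442e+04 rad/s.
Step 2 — f₀ = ω₀/(2π) = 3886 Hz.
Step 3 — Parallel Q: Q = R/(ω₀L) = 398/(2.442e+04·0.00619) = 2.633.
Step 4 — Bandwidth: Δω = ω₀/Q = 9271 rad/s; BW = Δω/(2π) = 1476 Hz.

(a) f₀ = 3886 Hz  (b) Q = 2.633  (c) BW = 1476 Hz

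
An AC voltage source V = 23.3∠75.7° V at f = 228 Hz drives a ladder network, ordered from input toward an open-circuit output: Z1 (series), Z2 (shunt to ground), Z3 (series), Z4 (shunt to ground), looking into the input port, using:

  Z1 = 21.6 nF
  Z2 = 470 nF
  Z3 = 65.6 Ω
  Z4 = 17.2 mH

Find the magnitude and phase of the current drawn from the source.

Step 1 — Angular frequency: ω = 2π·f = 2π·228 = 1433 rad/s.
Step 2 — Component impedances:
  Z1: Z = 1/(jωC) = -j/(ω·C) = 0 - j3.232e+04 Ω
  Z2: Z = 1/(jωC) = -j/(ω·C) = 0 - j1485 Ω
  Z3: Z = R = 65.6 Ω
  Z4: Z = jωL = j·1433·0.0172 = 0 + j24.64 Ω
Step 3 — Ladder network (open output): work backward from the far end, alternating series and parallel combinations. Z_in = 67.7 - j3.23e+04 Ω = 3.23e+04∠-89.9° Ω.
Step 4 — Source phasor: V = 23.3∠75.7° V = 5.755 + j22.58 V.
Step 5 — Ohm's law: I = V / Z_total = (5.755 + j22.58) / (67.7 - j3.23e+04) = -0.0006987 + j0.0001797 A.
Step 6 — Convert to polar: |I| = 0.0007215 A, ∠I = 165.6°.

I = 0.0007215∠165.6° A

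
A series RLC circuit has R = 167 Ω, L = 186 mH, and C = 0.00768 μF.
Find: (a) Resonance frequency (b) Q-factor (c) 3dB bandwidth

Step 1 — Resonance: ω₀ = 1/√(LC) = 1/√(0.186·7.68e-09) = 2.646e+04 rad/s.
Step 2 — f₀ = ω₀/(2π) = 4211 Hz.
Step 3 — Series Q: Q = ω₀L/R = 2.646e+04·0.186/167 = 29.47.
Step 4 — Bandwidth: Δω = ω₀/Q = 897.8 rad/s; BW = Δω/(2π) = 142.9 Hz.

(a) f₀ = 4211 Hz  (b) Q = 29.47  (c) BW = 142.9 Hz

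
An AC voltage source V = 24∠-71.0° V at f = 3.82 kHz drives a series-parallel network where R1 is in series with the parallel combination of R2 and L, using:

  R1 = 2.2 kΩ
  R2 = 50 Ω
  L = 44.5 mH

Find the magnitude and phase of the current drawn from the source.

Step 1 — Angular frequency: ω = 2π·f = 2π·3820 = 2.4e+04 rad/s.
Step 2 — Component impedances:
  R1: Z = R = 2200 Ω
  R2: Z = R = 50 Ω
  L: Z = jωL = j·2.4e+04·0.0445 = 0 + j1068 Ω
Step 3 — Parallel branch: R2 || L = 1/(1/R2 + 1/L) = 49.89 + j2.336 Ω.
Step 4 — Series with R1: Z_total = R1 + (R2 || L) = 2250 + j2.336 Ω = 2250∠0.1° Ω.
Step 5 — Source phasor: V = 24∠-71.0° V = 7.814 - j22.69 V.
Step 6 — Ohm's law: I = V / Z_total = (7.814 - j22.69) / (2250 + j2.336) = 0.003462 - j0.01009 A.
Step 7 — Convert to polar: |I| = 0.01067 A, ∠I = -71.1°.

I = 0.01067∠-71.1° A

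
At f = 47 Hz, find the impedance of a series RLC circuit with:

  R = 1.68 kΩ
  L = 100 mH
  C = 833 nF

Step 1 — Angular frequency: ω = 2π·f = 2π·47 = 295.3 rad/s.
Step 2 — Component impedances:
  R: Z = R = 1680 Ω
  L: Z = jωL = j·295.3·0.1 = 0 + j29.53 Ω
  C: Z = 1/(jωC) = -j/(ω·C) = 0 - j4065 Ω
Step 3 — Series combination: Z_total = R + L + C = 1680 - j4036 Ω = 4371∠-67.4° Ω.

Z = 1680 - j4036 Ω = 4371∠-67.4° Ω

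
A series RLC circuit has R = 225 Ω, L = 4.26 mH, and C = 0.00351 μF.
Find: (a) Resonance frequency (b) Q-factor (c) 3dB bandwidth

Step 1 — Resonance: ω₀ = 1/√(LC) = 1/√(0.00426·3.51e-09) = 2.586e+05 rad/s.
Step 2 — f₀ = ω₀/(2π) = 4.116e+04 Hz.
Step 3 — Series Q: Q = ω₀L/R = 2.586e+05·0.00426/225 = 4.896.
Step 4 — Bandwidth: Δω = ω₀/Q = 5.282e+04 rad/s; BW = Δω/(2π) = 8406 Hz.

(a) f₀ = 4.116e+04 Hz  (b) Q = 4.896  (c) BW = 8406 Hz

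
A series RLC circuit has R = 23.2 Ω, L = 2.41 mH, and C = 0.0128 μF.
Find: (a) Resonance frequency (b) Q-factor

Step 1 — Resonance condition Im(Z)=0 gives ω₀ = 1/√(LC).
Step 2 — ω₀ = 1/√(0.00241·1.28e-08) = 1.8e+05 rad/s.
Step 3 — f₀ = ω₀/(2π) = 2.866e+04 Hz.
Step 4 — Series Q: Q = ω₀L/R = 1.8e+05·0.00241/23.2 = 18.7.

(a) f₀ = 2.866e+04 Hz  (b) Q = 18.7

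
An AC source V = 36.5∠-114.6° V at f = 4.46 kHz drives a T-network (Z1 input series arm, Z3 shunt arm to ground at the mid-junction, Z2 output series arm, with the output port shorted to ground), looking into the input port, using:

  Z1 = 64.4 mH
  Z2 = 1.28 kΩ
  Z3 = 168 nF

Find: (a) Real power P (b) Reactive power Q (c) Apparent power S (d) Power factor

Step 1 — Angular frequency: ω = 2π·f = 2π·4460 = 2.802e+04 rad/s.
Step 2 — Component impedances:
  Z1: Z = jωL = j·2.802e+04·0.0644 = 0 + j1805 Ω
  Z2: Z = R = 1280 Ω
  Z3: Z = 1/(jωC) = -j/(ω·C) = 0 - j212.4 Ω
Step 3 — With the output port shorted to ground, the output series arm Z2 runs from the junction to ground; the shunt arm Z3 also runs from the junction to ground. They appear in parallel: Z3 || Z2 = 34.3 - j206.7 Ω.
Step 4 — Series with input arm Z1: Z_in = Z1 + (Z3 || Z2) = 34.3 + j1598 Ω = 1598∠88.8° Ω.
Step 5 — Source phasor: V = 36.5∠-114.6° V = -15.19 - j33.19 V.
Step 6 — Current: I = V / Z = -0.02096 + j0.009058 A = 0.02284∠156.6° A.
Step 7 — Complex power: S = V·I* = 0.01789 + j0.8333 VA.
Step 8 — Real power: P = Re(S) = 0.01789 W.
Step 9 — Reactive power: Q = Im(S) = 0.8333 VAR.
Step 10 — Apparent power: |S| = 0.8335 VA.
Step 11 — Power factor: PF = P/|S| = 0.02146 (lagging).

(a) P = 0.01789 W  (b) Q = 0.8333 VAR  (c) S = 0.8335 VA  (d) PF = 0.02146 (lagging)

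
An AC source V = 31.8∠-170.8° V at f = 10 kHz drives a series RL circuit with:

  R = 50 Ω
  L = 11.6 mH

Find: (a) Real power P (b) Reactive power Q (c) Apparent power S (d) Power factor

Step 1 — Angular frequency: ω = 2π·f = 2π·1e+04 = 6.283e+04 rad/s.
Step 2 — Component impedances:
  R: Z = R = 50 Ω
  L: Z = jωL = j·6.283e+04·0.0116 = 0 + j728.8 Ω
Step 3 — Series combination: Z_total = R + L = 50 + j728.8 Ω = 730.6∠86.1° Ω.
Step 4 — Source phasor: V = 31.8∠-170.8° V = -31.39 - j5.084 V.
Step 5 — Current: I = V / Z = -0.009884 + j0.04239 A = 0.04353∠103.1° A.
Step 6 — Complex power: S = V·I* = 0.09473 + j1.381 VA.
Step 7 — Real power: P = Re(S) = 0.09473 W.
Step 8 — Reactive power: Q = Im(S) = 1.381 VAR.
Step 9 — Apparent power: |S| = 1.384 VA.
Step 10 — Power factor: PF = P/|S| = 0.06844 (lagging).

(a) P = 0.09473 W  (b) Q = 1.381 VAR  (c) S = 1.384 VA  (d) PF = 0.06844 (lagging)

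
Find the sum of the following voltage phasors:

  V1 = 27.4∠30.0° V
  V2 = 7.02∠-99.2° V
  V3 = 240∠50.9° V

Step 1 — Convert each phasor to rectangular form:
  V1 = 27.4·(cos(30.0°) + j·sin(30.0°)) = 23.73 + j13.7 V
  V2 = 7.02·(cos(-99.2°) + j·sin(-99.2°)) = -1.122 - j6.93 V
  V3 = 240·(cos(50.9°) + j·sin(50.9°)) = 151.4 + j186.3 V
Step 2 — Sum components: V_total = 174 + j193 V.
Step 3 — Convert to polar: |V_total| = 259.9 V, ∠V_total = 48.0°.

V_total = 259.9∠48.0° V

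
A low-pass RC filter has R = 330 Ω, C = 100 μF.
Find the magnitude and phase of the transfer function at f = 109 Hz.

Step 1 — Angular frequency: ω = 2π·109 = 684.9 rad/s.
Step 2 — Transfer function: H(jω) = 1/(1 + jωRC).
Step 3 — Denominator: 1 + jωRC = 1 + j·684.9·330·0.0001 = 1 + j22.6.
Step 4 — H = 0.001954 - j0.04416.
Step 5 — Magnitude: |H| = 0.0442 (-27.1 dB); phase: φ = -87.5°.

|H| = 0.0442 (-27.1 dB), φ = -87.5°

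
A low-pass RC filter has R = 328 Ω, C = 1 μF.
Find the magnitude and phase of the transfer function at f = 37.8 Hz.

Step 1 — Angular frequency: ω = 2π·37.8 = 237.5 rad/s.
Step 2 — Transfer function: H(jω) = 1/(1 + jωRC).
Step 3 — Denominator: 1 + jωRC = 1 + j·237.5·328·1e-06 = 1 + j0.0779.
Step 4 — H = 0.994 - j0.07743.
Step 5 — Magnitude: |H| = 0.997 (-0.0 dB); phase: φ = -4.5°.

|H| = 0.997 (-0.0 dB), φ = -4.5°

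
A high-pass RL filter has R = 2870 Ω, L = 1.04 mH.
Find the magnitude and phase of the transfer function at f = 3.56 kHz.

Step 1 — Angular frequency: ω = 2π·3560 = 2.237e+04 rad/s.
Step 2 — Transfer function: H(jω) = jωL/(R + jωL).
Step 3 — Numerator jωL = j·23.26; denominator R + jωL = 2870 + j23.26.
Step 4 — H = 6.57e-05 + j0.008105.
Step 5 — Magnitude: |H| = 0.008105 (-41.8 dB); phase: φ = 89.5°.

|H| = 0.008105 (-41.8 dB), φ = 89.5°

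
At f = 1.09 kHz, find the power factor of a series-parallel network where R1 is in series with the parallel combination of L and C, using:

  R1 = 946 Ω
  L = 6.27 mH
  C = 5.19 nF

Step 1 — Angular frequency: ω = 2π·f = 2π·1090 = 6849 rad/s.
Step 2 — Component impedances:
  R1: Z = R = 946 Ω
  L: Z = jωL = j·6849·0.00627 = 0 + j42.94 Ω
  C: Z = 1/(jωC) = -j/(ω·C) = 0 - j2.813e+04 Ω
Step 3 — Parallel branch: L || C = 1/(1/L + 1/C) = 0 + j43.01 Ω.
Step 4 — Series with R1: Z_total = R1 + (L || C) = 946 + j43.01 Ω = 947∠2.6° Ω.
Step 5 — Power factor: PF = cos(φ) = Re(Z)/|Z| = 946/946.98 = 0.999.
Step 6 — Type: Im(Z) = 43.01 ⇒ lagging (phase φ = 2.6°).

PF = 0.999 (lagging, φ = 2.6°)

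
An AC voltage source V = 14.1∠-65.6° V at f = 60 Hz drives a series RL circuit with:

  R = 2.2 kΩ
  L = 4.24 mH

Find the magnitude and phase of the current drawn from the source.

Step 1 — Angular frequency: ω = 2π·f = 2π·60 = 377 rad/s.
Step 2 — Component impedances:
  R: Z = R = 2200 Ω
  L: Z = jωL = j·377·0.00424 = 0 + j1.598 Ω
Step 3 — Series combination: Z_total = R + L = 2200 + j1.598 Ω = 2200∠0.0° Ω.
Step 4 — Source phasor: V = 14.1∠-65.6° V = 5.825 - j12.84 V.
Step 5 — Ohm's law: I = V / Z_total = (5.825 - j12.84) / (2200 + j1.598) = 0.002643 - j0.005839 A.
Step 6 — Convert to polar: |I| = 0.006409 A, ∠I = -65.6°.

I = 0.006409∠-65.6° A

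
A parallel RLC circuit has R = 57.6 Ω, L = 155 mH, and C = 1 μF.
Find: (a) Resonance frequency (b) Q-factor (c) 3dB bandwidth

Step 1 — Resonance: ω₀ = 1/√(LC) = 1/√(0.155·1e-06) = 2540 rad/s.
Step 2 — f₀ = ω₀/(2π) = 404.3 Hz.
Step 3 — Parallel Q: Q = R/(ω₀L) = 57.6/(2540·0.155) = 0.1463.
Step 4 — Bandwidth: Δω = ω₀/Q = 1.736e+04 rad/s; BW = Δω/(2π) = 2763 Hz.

(a) f₀ = 404.3 Hz  (b) Q = 0.1463  (c) BW = 2763 Hz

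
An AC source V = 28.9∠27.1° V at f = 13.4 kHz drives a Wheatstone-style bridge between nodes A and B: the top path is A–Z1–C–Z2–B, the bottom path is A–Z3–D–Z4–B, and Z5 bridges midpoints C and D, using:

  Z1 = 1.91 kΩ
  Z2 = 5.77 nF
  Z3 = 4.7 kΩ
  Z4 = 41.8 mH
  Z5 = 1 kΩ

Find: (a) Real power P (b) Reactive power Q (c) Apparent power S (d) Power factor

Step 1 — Angular frequency: ω = 2π·f = 2π·1.34e+04 = 8.419e+04 rad/s.
Step 2 — Component impedances:
  Z1: Z = R = 1910 Ω
  Z2: Z = 1/(jωC) = -j/(ω·C) = 0 - j2058 Ω
  Z3: Z = R = 4700 Ω
  Z4: Z = jωL = j·8.419e+04·0.0418 = 0 + j3519 Ω
  Z5: Z = R = 1000 Ω
Step 3 — Bridge requires nodal analysis (the Z5 bridge couples midpoints C and D, so the two paths cannot be reduced to a simple series/parallel combination). Setting node B to ground and injecting 1 A at node A, the 3-node admittance system at A, C, D solves to V_A = Z_AB = 3208 - j3859 Ω = 5018∠-50.3° Ω.
Step 4 — Source phasor: V = 28.9∠27.1° V = 25.73 + j13.17 V.
Step 5 — Current: I = V / Z = 0.00126 + j0.005619 A = 0.005759∠77.4° A.
Step 6 — Complex power: S = V·I* = 0.1064 - j0.128 VA.
Step 7 — Real power: P = Re(S) = 0.1064 W.
Step 8 — Reactive power: Q = Im(S) = -0.128 VAR.
Step 9 — Apparent power: |S| = 0.1664 VA.
Step 10 — Power factor: PF = P/|S| = 0.6393 (leading).

(a) P = 0.1064 W  (b) Q = -0.128 VAR  (c) S = 0.1664 VA  (d) PF = 0.6393 (leading)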